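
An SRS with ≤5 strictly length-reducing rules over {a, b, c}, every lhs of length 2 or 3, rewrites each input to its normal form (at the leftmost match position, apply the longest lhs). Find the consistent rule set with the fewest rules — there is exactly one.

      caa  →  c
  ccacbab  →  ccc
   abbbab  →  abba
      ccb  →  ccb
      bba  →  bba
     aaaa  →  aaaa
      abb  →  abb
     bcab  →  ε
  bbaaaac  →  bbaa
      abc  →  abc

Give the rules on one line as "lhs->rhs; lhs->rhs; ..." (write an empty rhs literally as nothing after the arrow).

aac->; bab->a; bcb->; ca->c

  | caa => ca => c
  | ccacbab => cccbab => ccca => ccc
  | abbbab => abba
  | ccb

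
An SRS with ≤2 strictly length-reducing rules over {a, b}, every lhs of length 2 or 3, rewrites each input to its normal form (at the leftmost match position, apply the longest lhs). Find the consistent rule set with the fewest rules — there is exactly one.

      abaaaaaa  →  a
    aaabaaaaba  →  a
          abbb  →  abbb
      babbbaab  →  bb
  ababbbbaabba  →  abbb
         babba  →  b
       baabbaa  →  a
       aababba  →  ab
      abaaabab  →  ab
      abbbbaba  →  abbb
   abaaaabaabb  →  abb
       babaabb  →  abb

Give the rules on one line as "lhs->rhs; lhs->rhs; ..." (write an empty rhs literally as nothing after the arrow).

aa->a; ba->

  | abaaaaaa => aaaaaa => aaaaa => aaaa => aaa => aa => a
  | aaabaaaaba => aabaaaaba => abaaaaba => aaaaba => aaaba => aaba => aba => a
  | abbb
  | babbbaab => bbbaab => bbab => bb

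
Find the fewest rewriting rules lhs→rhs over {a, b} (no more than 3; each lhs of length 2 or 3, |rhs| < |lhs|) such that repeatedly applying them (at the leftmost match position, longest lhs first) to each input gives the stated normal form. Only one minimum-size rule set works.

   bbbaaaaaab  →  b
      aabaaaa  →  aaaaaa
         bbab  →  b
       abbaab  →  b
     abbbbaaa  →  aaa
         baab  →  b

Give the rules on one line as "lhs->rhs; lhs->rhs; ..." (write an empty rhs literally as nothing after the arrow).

  | bbbaaaaaab => bbaaaaaab => baaaaaab => aaaaaab => aaaaab => aaaab => aaab => aab => ab => b
  | aabaaaa => aaaaaa
  | bbab => bab => ab => b
  | abbaab => bbaab => baab => aab => ab => b

ab->b; aba->aa; ba->a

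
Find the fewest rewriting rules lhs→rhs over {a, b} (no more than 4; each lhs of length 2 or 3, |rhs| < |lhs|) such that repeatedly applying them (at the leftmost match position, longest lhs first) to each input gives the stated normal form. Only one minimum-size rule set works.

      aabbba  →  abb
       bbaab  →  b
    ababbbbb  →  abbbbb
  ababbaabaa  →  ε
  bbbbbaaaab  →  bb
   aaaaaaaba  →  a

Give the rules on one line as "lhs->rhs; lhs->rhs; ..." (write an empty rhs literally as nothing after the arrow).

  | aabbba => abbba => abb
  | bbaab => bab => b
  | ababbbbb => abbbbb
  | ababbaabaa => abbaabaa => ababaa => abaa => aa => ε

aa->; aab->ab; ba->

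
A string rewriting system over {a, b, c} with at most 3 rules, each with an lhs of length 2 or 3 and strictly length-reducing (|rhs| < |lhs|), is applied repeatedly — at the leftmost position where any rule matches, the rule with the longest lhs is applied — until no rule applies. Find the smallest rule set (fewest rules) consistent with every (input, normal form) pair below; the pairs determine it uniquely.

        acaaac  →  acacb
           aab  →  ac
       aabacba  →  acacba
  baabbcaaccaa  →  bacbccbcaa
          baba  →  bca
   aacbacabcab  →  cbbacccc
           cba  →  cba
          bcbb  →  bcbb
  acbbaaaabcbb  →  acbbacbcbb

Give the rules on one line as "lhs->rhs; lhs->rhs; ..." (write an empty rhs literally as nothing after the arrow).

aac->cb; ab->c

  | acaaac => acacb
  | aab => ac
  | aabacba => acacba
  | baabbcaaccaa => bacbcaaccaa => bacbccbcaa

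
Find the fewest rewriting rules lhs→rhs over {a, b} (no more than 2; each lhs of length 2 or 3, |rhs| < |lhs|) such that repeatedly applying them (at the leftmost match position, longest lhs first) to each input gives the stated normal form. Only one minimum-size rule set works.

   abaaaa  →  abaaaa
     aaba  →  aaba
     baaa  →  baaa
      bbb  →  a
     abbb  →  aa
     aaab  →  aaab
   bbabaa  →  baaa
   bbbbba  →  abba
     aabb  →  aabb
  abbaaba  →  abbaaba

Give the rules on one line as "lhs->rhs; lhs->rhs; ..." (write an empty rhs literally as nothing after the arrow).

bab->a; bbb->a

  | abaaaa
  | aaba
  | baaa
  | bbb => a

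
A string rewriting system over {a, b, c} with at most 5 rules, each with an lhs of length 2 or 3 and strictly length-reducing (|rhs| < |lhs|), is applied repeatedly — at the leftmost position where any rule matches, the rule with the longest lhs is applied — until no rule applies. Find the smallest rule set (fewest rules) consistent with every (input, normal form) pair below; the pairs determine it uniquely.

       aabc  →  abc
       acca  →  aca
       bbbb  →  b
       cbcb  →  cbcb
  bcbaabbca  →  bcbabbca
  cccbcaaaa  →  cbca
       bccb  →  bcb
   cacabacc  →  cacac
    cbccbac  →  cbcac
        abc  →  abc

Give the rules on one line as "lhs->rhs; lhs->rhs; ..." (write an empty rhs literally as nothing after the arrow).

aa->a; bac->ac; bbb->; cc->c

  | aabc => abc
  | acca => aca
  | bbbb => b
  | cbcb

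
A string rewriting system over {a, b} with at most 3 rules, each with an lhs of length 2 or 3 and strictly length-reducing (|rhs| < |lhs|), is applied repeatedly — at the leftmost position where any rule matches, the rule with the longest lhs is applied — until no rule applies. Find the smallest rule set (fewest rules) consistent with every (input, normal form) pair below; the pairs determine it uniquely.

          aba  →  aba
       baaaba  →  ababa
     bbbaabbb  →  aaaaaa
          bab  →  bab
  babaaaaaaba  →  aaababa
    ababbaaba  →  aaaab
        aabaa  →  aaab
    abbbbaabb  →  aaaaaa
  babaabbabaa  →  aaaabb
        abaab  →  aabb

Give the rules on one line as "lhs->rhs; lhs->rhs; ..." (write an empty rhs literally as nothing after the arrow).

baa->ab; bba->ab; bbb->aa

  | aba
  | baaaba => ababa
  | bbbaabbb => aaaabbb => aaaaaa
  | bab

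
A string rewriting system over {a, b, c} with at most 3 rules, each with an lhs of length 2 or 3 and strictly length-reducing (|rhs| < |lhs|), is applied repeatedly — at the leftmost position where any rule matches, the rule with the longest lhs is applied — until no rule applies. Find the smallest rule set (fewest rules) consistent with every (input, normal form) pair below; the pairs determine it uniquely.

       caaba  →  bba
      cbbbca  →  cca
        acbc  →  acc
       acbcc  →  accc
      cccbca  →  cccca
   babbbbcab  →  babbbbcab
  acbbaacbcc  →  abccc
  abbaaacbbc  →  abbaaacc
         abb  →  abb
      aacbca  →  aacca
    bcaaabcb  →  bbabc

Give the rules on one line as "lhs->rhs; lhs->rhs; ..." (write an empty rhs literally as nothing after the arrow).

caa->b; cb->c

  | caaba => bba
  | cbbbca => cbbca => cbca => cca
  | acbc => acc
  | acbcc => accc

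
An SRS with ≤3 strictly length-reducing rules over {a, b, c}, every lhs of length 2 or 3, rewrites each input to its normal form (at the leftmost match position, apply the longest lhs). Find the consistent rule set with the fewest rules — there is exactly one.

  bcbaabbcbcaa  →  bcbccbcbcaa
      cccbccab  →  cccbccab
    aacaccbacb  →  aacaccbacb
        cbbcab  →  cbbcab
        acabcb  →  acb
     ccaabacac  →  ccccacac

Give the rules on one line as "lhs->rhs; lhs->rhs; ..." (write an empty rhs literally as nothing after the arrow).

  | bcbaabbcbcaa => bcbccbcbcaa
  | cccbccab
  | aacaccbacb
  | cbbcab

aab->cc; abc->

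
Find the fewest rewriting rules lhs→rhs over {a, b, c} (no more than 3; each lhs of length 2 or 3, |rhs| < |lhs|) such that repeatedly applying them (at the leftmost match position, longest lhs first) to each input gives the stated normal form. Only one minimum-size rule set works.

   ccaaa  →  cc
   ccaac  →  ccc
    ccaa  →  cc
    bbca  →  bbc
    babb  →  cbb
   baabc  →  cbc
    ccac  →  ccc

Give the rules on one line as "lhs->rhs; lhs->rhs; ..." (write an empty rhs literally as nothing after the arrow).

  | ccaaa => ccaa => cca => cc
  | ccaac => ccac => ccc
  | ccaa => cca => cc
  | bbca => bbc

ba->c; ca->c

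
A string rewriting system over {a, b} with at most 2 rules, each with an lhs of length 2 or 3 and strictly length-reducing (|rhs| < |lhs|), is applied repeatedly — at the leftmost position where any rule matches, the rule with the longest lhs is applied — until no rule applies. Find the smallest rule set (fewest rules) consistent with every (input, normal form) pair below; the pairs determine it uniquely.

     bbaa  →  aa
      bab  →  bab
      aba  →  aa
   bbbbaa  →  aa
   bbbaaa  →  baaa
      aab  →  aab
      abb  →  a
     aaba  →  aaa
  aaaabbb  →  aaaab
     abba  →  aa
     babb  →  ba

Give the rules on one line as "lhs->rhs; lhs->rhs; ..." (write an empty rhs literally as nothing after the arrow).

aba->aa; bb->

  | bbaa => aa
  | bab
  | aba => aa
  | bbbbaa => bbaa => aa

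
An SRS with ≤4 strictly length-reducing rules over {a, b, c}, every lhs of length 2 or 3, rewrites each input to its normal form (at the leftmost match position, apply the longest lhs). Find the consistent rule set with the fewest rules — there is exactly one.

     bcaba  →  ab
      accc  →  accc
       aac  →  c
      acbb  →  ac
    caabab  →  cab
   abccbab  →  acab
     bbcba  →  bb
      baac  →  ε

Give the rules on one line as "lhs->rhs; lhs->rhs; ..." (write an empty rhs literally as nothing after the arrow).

aa->; ba->b; bc->; cb->c

  | bcaba => aba => ab
  | accc
  | aac => c
  | acbb => acb => ac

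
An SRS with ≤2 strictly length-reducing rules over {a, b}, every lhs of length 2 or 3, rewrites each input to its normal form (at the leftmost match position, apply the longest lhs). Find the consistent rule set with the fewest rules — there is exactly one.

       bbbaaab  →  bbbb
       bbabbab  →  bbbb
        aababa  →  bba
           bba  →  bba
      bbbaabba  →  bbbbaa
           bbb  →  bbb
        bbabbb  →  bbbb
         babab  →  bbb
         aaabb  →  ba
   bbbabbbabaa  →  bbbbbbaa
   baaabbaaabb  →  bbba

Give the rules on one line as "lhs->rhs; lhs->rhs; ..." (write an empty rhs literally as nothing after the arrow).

ab->b; abb->ba

  | bbbaaab => bbbaab => bbbab => bbbb
  | bbabbab => bbbaab => bbbab => bbbb
  | aababa => ababa => baba => bba
  | bba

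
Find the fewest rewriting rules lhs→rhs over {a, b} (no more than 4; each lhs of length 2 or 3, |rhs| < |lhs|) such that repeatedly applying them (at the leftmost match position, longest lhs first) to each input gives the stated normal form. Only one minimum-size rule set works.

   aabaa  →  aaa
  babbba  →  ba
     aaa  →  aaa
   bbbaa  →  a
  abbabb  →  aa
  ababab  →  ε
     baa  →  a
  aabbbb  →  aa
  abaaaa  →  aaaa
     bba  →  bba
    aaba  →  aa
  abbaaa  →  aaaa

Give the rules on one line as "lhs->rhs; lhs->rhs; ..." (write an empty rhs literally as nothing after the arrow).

  | aabaa => aaa
  | babbba => baba => ba
  | aaa
  | bbbaa => baa => a

ab->; abb->a; baa->a; bbb->b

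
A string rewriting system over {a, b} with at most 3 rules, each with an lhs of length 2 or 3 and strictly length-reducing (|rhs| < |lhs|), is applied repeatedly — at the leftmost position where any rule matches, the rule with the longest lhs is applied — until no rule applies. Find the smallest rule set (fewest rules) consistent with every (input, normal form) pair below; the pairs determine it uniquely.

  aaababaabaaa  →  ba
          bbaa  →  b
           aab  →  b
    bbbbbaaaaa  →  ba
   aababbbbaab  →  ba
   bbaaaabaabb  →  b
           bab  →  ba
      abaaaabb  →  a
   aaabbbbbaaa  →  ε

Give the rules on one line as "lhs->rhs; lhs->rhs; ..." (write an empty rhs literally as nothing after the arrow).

  | aaababaabaaa => ababaabaaa => aabaabaaa => baabaaa => bbaaa => baaa => ba
  | bbaa => baa => b
  | aab => b
  | bbbbbaaaaa => bbbbaaaaa => bbbaaaaa => bbaaaaa => baaaaa => baaa => ba

aa->; ab->a; bb->b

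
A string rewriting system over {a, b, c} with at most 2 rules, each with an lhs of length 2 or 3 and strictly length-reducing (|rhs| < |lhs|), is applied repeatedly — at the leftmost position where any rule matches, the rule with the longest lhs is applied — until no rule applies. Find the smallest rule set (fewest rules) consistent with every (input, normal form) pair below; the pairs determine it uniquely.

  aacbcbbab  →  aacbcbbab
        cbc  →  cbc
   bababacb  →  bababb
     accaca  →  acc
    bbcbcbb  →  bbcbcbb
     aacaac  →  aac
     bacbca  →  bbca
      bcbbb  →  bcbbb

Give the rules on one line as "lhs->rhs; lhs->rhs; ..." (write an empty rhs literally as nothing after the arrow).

aca->; bac->b

  | aacbcbbab
  | cbc
  | bababacb => bababb
  | accaca => acc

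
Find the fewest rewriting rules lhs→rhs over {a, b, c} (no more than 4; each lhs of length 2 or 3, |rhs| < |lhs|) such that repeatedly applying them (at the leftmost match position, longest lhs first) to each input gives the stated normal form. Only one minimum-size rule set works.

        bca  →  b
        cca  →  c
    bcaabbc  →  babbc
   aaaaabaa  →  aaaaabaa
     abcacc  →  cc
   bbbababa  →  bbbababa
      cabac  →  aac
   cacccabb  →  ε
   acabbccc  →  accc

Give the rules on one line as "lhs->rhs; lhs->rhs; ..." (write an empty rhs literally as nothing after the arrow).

  | bca => b
  | cca => c
  | bcaabbc => babbc
  | aaaaabaa

abc->c; ca->; cab->a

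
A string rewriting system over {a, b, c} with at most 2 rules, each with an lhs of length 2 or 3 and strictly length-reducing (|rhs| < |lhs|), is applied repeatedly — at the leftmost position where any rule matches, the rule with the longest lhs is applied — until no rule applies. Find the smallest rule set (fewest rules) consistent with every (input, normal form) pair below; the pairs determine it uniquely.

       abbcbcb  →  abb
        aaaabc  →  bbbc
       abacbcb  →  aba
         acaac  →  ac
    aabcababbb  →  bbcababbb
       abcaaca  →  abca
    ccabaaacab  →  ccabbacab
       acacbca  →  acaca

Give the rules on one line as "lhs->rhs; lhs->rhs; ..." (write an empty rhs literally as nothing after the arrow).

aa->b; cb->

  | abbcbcb => abbcb => abb
  | aaaabc => baabc => bbbc
  | abacbcb => abacb => aba
  | acaac => acbc => ac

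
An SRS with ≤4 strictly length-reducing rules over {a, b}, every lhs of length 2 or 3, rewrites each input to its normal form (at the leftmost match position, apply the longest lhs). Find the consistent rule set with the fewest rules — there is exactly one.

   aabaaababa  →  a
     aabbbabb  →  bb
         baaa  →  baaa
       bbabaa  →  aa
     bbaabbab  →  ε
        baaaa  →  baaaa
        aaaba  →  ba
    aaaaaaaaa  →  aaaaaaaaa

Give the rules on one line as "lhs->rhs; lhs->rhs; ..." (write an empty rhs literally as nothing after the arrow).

  | aabaaababa => abaaababa => baaababa => baababa => bababa => bbaba => bbba => a
  | aabbbabb => abbabb => babb => bb
  | baaa
  | bbabaa => bbbaa => aa

ab->; aba->ba; bbb->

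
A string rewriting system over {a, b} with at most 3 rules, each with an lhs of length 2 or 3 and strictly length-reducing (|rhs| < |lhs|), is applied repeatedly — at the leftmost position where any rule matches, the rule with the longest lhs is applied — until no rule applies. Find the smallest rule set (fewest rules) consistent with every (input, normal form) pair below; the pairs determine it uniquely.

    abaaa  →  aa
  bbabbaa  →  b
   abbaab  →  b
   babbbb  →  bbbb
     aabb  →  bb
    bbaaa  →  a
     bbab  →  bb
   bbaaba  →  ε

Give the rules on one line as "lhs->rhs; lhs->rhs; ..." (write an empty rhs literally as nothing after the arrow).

ab->b; ba->

  | abaaa => baaa => aa
  | bbabbaa => bbbaa => bba => b
  | abbaab => bbaab => bab => b
  | babbbb => bbbb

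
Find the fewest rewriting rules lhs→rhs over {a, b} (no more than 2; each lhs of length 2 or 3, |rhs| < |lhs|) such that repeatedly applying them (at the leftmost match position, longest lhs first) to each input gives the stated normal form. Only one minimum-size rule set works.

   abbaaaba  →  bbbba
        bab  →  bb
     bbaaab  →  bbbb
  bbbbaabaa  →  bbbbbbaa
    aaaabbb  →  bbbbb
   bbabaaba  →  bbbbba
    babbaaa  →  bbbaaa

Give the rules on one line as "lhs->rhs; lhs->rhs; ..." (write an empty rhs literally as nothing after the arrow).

aab->bb; ab->b

  | abbaaaba => bbaaaba => bbabba => bbbba
  | bab => bb
  | bbaaab => bbabb => bbbb
  | bbbbaabaa => bbbbbbaa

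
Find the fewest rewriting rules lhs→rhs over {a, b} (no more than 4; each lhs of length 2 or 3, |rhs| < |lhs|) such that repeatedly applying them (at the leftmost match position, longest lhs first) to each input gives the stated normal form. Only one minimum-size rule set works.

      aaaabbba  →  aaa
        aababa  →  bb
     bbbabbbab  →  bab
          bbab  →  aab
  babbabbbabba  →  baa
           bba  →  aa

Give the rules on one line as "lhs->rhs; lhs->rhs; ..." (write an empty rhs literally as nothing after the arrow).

aba->bb; abb->a; bba->aa

  | aaaabbba => aaaaba => aaabb => aaa
  | aababa => abbba => aba => bb
  | bbbabbbab => baabbbab => baabab => babbb => bab
  | bbab => aab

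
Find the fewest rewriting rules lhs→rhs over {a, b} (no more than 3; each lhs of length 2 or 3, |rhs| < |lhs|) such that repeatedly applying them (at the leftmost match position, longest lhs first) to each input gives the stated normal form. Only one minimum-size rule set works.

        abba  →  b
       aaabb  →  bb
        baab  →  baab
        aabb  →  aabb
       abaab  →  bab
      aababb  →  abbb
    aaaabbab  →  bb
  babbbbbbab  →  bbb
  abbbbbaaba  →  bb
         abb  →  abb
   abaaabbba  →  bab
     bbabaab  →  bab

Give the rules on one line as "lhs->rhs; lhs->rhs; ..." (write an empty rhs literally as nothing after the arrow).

  | abba => aba => b
  | aaabb => bb
  | baab
  | aabb

aaa->; aba->b; bba->ba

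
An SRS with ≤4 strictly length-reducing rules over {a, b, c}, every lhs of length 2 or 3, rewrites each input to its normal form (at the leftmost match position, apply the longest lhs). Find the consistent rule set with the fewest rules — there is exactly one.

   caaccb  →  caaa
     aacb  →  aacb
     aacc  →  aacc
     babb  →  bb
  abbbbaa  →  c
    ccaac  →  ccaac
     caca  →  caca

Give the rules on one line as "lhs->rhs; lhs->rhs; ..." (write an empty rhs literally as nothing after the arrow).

  | caaccb => caaa
  | aacb
  | aacc
  | babb => bb

abb->c; ba->; ccb->a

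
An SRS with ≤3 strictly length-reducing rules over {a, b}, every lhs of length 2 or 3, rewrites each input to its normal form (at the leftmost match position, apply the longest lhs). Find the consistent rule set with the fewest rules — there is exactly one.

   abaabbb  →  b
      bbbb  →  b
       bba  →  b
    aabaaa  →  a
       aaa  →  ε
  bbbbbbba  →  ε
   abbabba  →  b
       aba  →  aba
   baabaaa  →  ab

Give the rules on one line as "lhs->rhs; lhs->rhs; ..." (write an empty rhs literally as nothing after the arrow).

aa->b; aaa->; bb->a

  | abaabbb => abbbbb => aabbb => bbbb => abb => aa => b
  | bbbb => abb => aa => b
  | bba => aa => b
  | aabaaa => bbaaa => aaaa => a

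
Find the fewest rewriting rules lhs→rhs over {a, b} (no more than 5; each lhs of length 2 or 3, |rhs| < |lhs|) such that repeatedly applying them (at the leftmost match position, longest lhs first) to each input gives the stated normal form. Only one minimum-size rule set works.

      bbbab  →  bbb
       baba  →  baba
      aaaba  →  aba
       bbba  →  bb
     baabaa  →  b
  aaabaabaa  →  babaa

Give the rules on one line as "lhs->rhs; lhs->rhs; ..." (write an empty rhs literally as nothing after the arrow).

aaa->a; aab->bb; abb->ba; bba->b

  | bbbab => bbb
  | baba
  | aaaba => aba
  | bbba => bb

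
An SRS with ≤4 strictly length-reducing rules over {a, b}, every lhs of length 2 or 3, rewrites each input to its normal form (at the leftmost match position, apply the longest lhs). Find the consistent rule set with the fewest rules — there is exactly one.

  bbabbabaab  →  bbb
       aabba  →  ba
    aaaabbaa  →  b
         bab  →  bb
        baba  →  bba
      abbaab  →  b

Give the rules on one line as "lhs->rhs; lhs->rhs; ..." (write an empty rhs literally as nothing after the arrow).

  | bbabbabaab => bbaabaab => bbaaab => bbab => bbb
  | aabba => aba => ba
  | aaaabbaa => aabbaa => abaa => baa => b
  | bab => bb

aa->; aab->a; ab->b; abb->a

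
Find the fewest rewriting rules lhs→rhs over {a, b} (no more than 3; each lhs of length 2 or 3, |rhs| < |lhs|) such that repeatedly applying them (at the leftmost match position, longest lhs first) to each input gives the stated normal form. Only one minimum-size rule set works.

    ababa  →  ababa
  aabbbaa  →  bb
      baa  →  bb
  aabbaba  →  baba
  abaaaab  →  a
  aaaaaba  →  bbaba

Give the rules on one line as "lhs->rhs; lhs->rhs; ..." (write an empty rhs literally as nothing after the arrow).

aa->b; aab->aa; bbb->

  | ababa
  | aabbbaa => aabbaa => aabaa => aaaa => baa => bb
  | baa => bb
  | aabbaba => aababa => aaaba => baba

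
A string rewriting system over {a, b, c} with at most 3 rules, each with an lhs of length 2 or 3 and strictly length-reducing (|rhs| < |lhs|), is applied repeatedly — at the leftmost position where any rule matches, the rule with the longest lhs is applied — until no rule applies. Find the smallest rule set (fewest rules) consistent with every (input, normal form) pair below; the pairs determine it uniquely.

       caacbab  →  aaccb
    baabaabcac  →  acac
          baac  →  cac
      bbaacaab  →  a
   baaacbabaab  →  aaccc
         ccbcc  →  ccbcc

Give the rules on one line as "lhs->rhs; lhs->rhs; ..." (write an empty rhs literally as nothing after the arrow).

ab->; ba->c; caa->aa

  | caacbab => aacbab => aaccb
  | baabaabcac => cabaabcac => caabcac => aabcac => acac
  | baac => cac
  | bbaacaab => bcacaab => bcaaab => baaab => caab => aab => a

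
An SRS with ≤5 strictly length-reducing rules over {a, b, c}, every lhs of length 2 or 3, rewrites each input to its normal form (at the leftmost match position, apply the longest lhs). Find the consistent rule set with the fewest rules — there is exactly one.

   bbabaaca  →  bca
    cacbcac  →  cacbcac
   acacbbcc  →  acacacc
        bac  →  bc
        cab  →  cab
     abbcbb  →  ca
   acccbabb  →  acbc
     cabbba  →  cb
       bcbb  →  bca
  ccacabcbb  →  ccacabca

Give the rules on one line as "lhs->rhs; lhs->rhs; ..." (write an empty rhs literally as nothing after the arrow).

aa->; ba->b; bb->a; ccb->bc

  | bbabaaca => aabaaca => baaca => baca => bca
  | cacbcac
  | acacbbcc => acacacc
  | bac => bc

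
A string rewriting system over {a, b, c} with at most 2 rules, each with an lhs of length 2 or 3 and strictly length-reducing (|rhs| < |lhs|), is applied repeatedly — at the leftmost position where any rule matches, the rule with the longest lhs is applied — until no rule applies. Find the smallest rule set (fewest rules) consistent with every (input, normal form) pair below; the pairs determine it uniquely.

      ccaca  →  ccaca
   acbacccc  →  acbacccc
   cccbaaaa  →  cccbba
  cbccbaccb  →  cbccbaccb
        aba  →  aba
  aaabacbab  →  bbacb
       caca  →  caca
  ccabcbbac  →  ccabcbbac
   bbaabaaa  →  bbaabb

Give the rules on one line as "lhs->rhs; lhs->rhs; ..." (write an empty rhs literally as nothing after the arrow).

  | ccaca
  | acbacccc
  | cccbaaaa => cccbba
  | cbccbaccb

aaa->b; bab->b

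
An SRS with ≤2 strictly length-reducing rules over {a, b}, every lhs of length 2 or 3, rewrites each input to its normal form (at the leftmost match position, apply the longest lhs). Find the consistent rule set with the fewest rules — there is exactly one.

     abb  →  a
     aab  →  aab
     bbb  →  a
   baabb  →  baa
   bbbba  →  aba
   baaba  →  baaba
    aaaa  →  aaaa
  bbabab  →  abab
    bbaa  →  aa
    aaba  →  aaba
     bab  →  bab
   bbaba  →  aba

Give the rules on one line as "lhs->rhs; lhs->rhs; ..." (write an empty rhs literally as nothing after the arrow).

bb->; bbb->a

  | abb => a
  | aab
  | bbb => a
  | baabb => baa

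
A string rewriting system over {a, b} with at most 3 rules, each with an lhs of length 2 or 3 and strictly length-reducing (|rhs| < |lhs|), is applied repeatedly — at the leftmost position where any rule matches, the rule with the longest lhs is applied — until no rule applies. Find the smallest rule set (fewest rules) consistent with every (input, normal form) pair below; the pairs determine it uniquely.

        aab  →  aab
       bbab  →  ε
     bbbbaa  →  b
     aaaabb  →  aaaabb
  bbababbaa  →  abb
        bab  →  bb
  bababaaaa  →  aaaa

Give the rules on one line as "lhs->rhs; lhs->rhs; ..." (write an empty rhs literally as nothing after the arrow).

  | aab
  | bbab => bbb => ε
  | bbbbaa => baa => ba => b
  | aaaabb

ba->b; bbb->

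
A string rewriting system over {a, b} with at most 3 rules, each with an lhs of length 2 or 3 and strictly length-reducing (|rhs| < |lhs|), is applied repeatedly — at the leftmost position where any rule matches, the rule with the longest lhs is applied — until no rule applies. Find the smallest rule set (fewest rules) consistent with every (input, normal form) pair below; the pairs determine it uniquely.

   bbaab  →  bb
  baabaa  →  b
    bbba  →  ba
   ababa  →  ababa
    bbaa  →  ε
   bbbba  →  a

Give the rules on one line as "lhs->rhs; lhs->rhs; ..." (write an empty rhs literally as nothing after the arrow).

  | bbaab => aab => bb
  | baabaa => bbbaa => baa => b
  | bbba => ba
  | ababa

aa->; aab->bb; bba->a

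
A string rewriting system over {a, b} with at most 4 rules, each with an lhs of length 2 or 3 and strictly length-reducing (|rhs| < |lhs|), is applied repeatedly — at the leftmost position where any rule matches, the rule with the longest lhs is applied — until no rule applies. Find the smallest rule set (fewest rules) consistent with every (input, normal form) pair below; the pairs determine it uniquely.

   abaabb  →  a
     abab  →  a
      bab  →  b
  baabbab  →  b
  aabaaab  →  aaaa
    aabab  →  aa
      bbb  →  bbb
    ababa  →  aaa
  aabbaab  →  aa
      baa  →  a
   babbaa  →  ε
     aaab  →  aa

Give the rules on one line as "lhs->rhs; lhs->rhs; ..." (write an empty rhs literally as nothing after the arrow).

ab->; aba->aa; ba->

  | abaabb => aaabb => aab => a
  | abab => aab => a
  | bab => b
  | baabbab => abbab => bab => b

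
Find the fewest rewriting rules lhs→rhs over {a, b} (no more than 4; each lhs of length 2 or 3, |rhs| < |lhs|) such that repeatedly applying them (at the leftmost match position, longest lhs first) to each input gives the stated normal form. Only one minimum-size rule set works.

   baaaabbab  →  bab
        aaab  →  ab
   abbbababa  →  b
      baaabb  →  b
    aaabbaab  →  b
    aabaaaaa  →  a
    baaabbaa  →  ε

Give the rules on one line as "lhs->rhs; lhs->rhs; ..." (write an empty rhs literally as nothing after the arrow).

  | baaaabbab => aabbab => abbab => bab
  | aaab => aab => ab
  | abbbababa => bbababa => bbaba => bba => b
  | baaabb => abb => b

aa->a; abb->b; baa->; bba->b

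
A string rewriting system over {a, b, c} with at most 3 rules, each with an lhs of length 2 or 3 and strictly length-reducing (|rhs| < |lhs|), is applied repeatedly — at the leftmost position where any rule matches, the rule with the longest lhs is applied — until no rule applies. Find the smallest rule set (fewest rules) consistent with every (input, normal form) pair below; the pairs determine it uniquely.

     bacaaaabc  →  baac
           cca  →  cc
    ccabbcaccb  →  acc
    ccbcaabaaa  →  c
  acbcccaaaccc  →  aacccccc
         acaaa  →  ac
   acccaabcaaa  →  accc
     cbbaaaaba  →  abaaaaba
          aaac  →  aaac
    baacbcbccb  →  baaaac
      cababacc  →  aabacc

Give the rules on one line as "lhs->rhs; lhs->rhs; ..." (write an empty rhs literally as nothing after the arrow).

  | bacaaaabc => bacaaabc => bacaabc => bacabc => bacbc => baac
  | cca => cc
  | ccabbcaccb => ccbbcaccb => cabcaccb => cbcaccb => acaccb => acccb => acca => acc
  | ccbcaabaaa => cacaabaaa => ccaabaaa => ccabaaa => ccbaaa => caaaa => caaa => caa => ca => c

ca->c; cb->a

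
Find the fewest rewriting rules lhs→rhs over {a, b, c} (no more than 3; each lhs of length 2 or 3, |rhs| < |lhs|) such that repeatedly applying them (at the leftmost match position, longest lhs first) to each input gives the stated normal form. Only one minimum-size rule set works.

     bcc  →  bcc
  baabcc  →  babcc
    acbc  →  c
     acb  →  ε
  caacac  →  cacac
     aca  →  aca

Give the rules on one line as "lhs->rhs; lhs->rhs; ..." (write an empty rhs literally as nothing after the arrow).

aa->a; acb->

  | bcc
  | baabcc => babcc
  | acbc => c
  | acb => ε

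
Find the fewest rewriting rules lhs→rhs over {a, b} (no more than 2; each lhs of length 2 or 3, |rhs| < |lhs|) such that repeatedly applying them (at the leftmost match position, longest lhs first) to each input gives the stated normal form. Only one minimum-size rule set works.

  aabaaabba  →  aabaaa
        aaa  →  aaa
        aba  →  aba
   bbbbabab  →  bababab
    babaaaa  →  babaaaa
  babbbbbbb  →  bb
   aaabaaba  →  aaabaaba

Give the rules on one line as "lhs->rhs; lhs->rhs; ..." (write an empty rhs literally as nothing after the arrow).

abb->; bbb->ba

  | aabaaabba => aabaaa
  | aaa
  | aba
  | bbbbabab => bababab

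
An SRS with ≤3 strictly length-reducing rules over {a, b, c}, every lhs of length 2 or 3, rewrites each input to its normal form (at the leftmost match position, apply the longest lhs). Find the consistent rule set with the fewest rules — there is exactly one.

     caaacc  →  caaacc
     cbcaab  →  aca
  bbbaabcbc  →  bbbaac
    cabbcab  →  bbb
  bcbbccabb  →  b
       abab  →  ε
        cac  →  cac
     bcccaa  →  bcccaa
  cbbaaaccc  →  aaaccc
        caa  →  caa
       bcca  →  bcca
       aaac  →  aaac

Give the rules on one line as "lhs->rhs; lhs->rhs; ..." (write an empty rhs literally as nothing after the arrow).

ab->; cab->b; cb->a

  | caaacc
  | cbcaab => acaab => aca
  | bbbaabcbc => bbbacbc => bbbaac
  | cabbcab => bbcab => bbb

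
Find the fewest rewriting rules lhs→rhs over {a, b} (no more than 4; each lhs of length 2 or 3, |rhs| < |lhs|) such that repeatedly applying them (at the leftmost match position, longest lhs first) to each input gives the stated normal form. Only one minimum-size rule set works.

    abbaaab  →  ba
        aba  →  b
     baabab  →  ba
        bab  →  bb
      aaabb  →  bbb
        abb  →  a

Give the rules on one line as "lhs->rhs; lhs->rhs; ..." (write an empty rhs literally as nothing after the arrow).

  | abbaaab => abaaab => aaaab => baab => ba
  | aba => aa => b
  | baabab => baab => ba
  | bab => bb

aa->b; aab->a; ab->a; bab->bb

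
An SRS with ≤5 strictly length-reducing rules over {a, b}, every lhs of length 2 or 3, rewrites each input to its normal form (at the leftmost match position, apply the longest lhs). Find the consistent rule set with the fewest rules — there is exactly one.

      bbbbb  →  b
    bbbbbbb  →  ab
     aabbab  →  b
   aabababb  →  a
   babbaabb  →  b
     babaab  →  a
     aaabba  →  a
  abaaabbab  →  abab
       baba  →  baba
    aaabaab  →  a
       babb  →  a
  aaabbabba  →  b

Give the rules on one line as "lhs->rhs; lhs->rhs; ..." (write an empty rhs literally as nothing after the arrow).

  | bbbbb => abbb => aab => b
  | bbbbbbb => abbbbb => aabbb => bbb => ab
  | aabbab => bbab => abb => aa => b
  | aabababb => bababb => babaa => babb => baa => bb => a

aa->b; aab->b; bb->a; bba->ab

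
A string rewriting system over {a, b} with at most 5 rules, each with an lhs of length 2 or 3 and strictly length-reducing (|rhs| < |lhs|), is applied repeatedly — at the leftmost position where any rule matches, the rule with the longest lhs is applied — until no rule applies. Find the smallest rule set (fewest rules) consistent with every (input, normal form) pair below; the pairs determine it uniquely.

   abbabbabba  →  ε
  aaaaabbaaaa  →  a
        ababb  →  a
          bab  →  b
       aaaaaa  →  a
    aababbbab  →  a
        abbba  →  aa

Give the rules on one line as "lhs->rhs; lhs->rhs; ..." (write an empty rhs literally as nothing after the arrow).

  | abbabbabba => babbabba => bbabba => aabba => aba => ε
  | aaaaabbaaaa => baabbaaaa => babaaaa => baaa => bb => a
  | ababb => bb => a
  | bab => b

aaa->b; ab->; aba->; bb->a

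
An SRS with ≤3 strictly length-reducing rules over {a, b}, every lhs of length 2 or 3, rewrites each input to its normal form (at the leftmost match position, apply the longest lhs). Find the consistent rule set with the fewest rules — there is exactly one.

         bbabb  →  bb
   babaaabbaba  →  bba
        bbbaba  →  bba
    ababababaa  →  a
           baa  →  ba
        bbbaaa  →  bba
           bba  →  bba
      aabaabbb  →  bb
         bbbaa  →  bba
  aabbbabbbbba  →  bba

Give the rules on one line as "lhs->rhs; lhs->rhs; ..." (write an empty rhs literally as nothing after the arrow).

  | bbabb => bbb => bb
  | babaaabbaba => baaabbaba => baabbaba => babbaba => bbaba => bba
  | bbbaba => bbaba => bba
  | ababababaa => abababaa => ababaa => abaa => aa => a

aa->a; ab->; bbb->bb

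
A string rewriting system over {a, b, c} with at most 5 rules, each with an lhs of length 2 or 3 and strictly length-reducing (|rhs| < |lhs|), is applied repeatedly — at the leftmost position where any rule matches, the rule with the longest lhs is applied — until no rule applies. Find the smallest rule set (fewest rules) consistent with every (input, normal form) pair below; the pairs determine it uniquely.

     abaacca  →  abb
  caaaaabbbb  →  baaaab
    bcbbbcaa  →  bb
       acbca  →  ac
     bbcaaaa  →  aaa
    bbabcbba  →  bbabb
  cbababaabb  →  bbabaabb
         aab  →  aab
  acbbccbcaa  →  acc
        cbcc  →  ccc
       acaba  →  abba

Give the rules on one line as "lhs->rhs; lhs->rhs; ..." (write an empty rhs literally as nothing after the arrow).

  | abaacca => abca => abb
  | caaaaabbbb => baaaabbbb => baaaab
  | bcbbbcaa => bcbbcaa => bcbcaa => bccaa => bcba => bca => bb
  | acbca => acca => acb => ac

aac->; bbb->; ca->b; cb->c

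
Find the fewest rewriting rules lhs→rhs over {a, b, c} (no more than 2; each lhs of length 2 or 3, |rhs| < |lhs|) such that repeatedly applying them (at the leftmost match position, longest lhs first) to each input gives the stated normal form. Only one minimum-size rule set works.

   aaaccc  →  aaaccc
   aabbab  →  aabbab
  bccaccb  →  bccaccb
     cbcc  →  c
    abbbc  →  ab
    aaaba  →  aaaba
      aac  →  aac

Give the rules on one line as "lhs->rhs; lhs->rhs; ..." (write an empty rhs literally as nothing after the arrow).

  | aaaccc
  | aabbab
  | bccaccb
  | cbcc => c

bbc->; cbc->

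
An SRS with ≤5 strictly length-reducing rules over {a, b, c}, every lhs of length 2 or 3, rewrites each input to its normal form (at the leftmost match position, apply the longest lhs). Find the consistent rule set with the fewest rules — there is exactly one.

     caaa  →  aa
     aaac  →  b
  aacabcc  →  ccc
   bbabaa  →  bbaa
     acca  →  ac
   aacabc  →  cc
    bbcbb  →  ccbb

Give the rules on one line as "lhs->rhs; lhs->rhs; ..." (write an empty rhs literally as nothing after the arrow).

aac->bb; ab->; bbc->cc; ca->

  | caaa => aa
  | aaac => abb => b
  | aacabcc => bbabcc => bbcc => ccc
  | bbabaa => bbaa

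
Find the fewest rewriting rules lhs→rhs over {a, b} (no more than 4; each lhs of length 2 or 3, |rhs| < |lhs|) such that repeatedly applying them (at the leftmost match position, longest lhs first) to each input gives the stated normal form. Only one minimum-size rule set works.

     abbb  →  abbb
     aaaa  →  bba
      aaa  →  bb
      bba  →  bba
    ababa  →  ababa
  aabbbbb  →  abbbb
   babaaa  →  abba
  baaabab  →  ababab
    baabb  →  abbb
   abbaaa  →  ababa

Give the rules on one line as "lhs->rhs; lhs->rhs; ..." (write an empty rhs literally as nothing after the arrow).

aaa->bb; aab->a; baa->ab

  | abbb
  | aaaa => bba
  | aaa => bb
  | bba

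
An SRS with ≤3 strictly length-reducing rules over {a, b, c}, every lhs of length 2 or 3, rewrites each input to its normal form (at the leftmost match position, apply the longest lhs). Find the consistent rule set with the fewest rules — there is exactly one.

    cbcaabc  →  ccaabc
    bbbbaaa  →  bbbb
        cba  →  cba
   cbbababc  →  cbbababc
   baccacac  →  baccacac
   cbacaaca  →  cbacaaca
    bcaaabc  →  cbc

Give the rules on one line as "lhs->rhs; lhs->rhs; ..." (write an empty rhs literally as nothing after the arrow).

aaa->; bca->ca

  | cbcaabc => ccaabc
  | bbbbaaa => bbbb
  | cba
  | cbbababc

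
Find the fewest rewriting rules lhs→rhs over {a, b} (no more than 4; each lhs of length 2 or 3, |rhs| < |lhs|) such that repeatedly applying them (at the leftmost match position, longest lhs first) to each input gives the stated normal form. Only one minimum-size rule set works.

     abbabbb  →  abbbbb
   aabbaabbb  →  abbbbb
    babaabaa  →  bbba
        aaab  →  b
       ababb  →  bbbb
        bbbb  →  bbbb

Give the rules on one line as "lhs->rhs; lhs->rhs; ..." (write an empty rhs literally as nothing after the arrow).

aa->a; aaa->; aba->bb; bab->bb

  | abbabbb => abbbbb
  | aabbaabbb => abbaabbb => abbabbb => abbbbb
  | babaabaa => bbaabaa => bbabaa => bbbaa => bbba
  | aaab => b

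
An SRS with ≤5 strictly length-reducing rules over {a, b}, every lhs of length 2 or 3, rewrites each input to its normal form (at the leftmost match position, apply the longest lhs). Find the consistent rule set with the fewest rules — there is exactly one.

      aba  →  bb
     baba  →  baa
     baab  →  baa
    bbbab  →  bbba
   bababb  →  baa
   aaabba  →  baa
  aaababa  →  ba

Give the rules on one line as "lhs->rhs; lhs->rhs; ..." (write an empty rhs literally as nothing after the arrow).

  | aba => bb
  | baba => baa
  | baab => baa
  | bbbab => bbba

aaa->ba; ab->a; aba->bb; bab->ba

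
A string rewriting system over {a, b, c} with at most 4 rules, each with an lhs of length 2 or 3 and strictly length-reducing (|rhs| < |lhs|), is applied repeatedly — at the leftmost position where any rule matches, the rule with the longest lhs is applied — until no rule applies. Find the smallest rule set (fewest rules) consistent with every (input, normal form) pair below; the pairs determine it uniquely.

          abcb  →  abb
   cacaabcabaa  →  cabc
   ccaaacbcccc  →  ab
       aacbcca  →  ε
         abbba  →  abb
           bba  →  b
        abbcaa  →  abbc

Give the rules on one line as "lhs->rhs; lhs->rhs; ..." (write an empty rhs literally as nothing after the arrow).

aa->; ba->; cb->b; cc->

  | abcb => abb
  | cacaabcabaa => cacbcabaa => cabcabaa => cabcaa => cabc
  | ccaaacbcccc => aaacbcccc => acbcccc => abcccc => abcc => ab
  | aacbcca => cbcca => bcca => ba => ε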